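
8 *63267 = 506136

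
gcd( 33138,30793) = 7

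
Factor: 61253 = 61253^1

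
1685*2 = 3370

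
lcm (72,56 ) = 504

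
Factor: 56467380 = 2^2* 3^1 * 5^1*941123^1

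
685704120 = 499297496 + 186406624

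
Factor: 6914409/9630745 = 3^1 * 5^( - 1 ) * 1926149^( -1)* 2304803^1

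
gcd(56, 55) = 1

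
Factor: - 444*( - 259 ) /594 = 2^1* 3^( - 2 )*7^1*11^( - 1) * 37^2 = 19166/99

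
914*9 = 8226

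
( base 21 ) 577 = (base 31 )2E3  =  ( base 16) 937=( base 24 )427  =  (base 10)2359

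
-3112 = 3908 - 7020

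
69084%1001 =15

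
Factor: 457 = 457^1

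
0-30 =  - 30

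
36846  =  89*414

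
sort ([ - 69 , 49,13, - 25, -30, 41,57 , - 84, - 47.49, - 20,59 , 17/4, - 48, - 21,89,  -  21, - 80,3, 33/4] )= [ - 84, - 80, - 69,  -  48, - 47.49, - 30, - 25, - 21,- 21, - 20,  3,17/4 , 33/4,13,41,49, 57,59, 89]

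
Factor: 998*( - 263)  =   - 262474 = -2^1*263^1*499^1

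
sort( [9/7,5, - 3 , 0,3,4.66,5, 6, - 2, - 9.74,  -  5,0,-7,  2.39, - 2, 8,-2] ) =[ - 9.74,  -  7, - 5,  -  3,  -  2, - 2, - 2, 0,0,9/7, 2.39,3,4.66,5 , 5,6,8]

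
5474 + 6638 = 12112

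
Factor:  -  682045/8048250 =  - 19487/229950 =- 2^(  -  1 )*3^(-2 )*5^( - 2)*  7^( - 1)*13^1*73^(- 1 )*1499^1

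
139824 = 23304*6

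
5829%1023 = 714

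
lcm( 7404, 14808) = 14808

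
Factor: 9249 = 3^1*3083^1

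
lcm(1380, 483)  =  9660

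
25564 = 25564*1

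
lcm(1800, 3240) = 16200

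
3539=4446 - 907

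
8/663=8/663  =  0.01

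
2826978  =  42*67309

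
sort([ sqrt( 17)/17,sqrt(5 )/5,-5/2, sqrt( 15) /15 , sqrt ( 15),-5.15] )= [ - 5.15 , -5/2  ,  sqrt(17)/17 , sqrt( 15)/15, sqrt(5 )/5  ,  sqrt ( 15)] 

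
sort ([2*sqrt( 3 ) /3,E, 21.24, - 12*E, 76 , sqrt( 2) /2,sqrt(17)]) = [-12*E,sqrt( 2)/2, 2*sqrt ( 3)/3, E, sqrt( 17), 21.24,76] 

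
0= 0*91484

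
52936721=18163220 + 34773501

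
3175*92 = 292100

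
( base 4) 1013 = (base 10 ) 71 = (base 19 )3e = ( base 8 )107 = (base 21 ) 38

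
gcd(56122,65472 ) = 22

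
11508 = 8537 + 2971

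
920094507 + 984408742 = 1904503249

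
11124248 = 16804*662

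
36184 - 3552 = 32632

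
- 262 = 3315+-3577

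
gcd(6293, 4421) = 1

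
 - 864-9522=  -  10386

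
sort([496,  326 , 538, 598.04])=[ 326,496 , 538,598.04] 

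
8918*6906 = 61587708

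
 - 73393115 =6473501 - 79866616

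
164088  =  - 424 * ( - 387 )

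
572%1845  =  572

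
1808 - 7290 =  - 5482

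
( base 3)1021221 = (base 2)1110101111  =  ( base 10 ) 943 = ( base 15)42d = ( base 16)3af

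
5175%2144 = 887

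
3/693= 1/231 = 0.00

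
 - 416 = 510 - 926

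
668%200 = 68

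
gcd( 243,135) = 27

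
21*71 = 1491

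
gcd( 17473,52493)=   1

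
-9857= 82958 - 92815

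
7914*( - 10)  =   - 79140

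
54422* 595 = 32381090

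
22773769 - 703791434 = -681017665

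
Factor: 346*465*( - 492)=-79157880 = - 2^3* 3^2 * 5^1*31^1*41^1*173^1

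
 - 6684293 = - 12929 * 517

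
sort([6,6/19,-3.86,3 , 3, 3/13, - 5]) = [ -5, - 3.86,3/13,6/19,3 , 3,6]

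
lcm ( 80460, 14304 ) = 643680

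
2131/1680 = 2131/1680 = 1.27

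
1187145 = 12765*93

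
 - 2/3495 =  - 1+ 3493/3495 = - 0.00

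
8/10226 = 4/5113 = 0.00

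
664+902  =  1566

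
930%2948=930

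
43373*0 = 0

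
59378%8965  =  5588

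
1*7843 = 7843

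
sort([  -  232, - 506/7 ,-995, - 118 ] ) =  [ - 995, - 232, - 118, - 506/7 ] 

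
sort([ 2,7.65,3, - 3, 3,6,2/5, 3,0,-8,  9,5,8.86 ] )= [ - 8, - 3, 0,2/5,2,3,  3,3, 5,6,7.65, 8.86,9]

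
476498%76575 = 17048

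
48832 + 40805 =89637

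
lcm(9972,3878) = 69804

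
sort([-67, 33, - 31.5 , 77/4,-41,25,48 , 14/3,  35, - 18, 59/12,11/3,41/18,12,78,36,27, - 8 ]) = [  -  67,  -  41,  -  31.5,-18, - 8,41/18,11/3,14/3,59/12, 12, 77/4,25,27, 33, 35,36 , 48, 78]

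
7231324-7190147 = 41177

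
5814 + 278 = 6092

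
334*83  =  27722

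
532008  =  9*59112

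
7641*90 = 687690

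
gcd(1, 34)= 1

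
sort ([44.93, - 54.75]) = [ - 54.75,44.93 ]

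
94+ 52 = 146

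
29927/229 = 29927/229=130.69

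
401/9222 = 401/9222 = 0.04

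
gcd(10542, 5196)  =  6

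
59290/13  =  59290/13 = 4560.77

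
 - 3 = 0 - 3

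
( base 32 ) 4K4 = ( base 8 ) 11204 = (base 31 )4ss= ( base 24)85C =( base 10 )4740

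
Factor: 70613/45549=293/189 = 3^ (  -  3) * 7^( - 1)*293^1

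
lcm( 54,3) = 54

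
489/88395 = 163/29465 = 0.01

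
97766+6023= 103789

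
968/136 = 121/17 = 7.12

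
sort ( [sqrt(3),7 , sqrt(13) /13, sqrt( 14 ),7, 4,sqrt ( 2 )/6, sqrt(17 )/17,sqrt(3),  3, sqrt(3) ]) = [ sqrt(2)/6 , sqrt(17) /17, sqrt(13)/13, sqrt(3),sqrt(3),sqrt(3 ), 3, sqrt(14), 4,7,7 ]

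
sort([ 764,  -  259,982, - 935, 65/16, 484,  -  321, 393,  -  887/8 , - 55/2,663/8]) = [ - 935, - 321,- 259,-887/8,-55/2, 65/16,663/8,393,484,764,982 ] 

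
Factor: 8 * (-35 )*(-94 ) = 26320 =2^4 * 5^1 * 7^1 * 47^1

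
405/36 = 45/4 =11.25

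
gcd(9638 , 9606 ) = 2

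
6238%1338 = 886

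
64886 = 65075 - 189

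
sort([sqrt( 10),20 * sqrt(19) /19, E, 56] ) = [E,  sqrt( 10 ),20*sqrt ( 19 ) /19,56 ]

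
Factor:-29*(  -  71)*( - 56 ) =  - 115304 = -  2^3*7^1*29^1* 71^1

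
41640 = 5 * 8328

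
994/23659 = 994/23659= 0.04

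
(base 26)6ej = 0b1000101010111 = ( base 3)20002102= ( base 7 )15641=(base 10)4439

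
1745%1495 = 250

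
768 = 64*12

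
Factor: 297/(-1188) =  - 2^( - 2 )=- 1/4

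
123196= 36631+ 86565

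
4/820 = 1/205  =  0.00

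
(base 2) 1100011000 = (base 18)280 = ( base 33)o0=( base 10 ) 792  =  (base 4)30120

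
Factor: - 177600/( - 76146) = 2^5*5^2 * 7^( - 3 ) = 800/343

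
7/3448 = 7/3448 = 0.00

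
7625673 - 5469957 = 2155716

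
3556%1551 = 454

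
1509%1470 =39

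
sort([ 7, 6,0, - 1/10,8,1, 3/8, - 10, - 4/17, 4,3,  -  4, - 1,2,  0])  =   [ - 10 , - 4, - 1, - 4/17, - 1/10, 0,0,3/8, 1,2,3, 4,6,7, 8] 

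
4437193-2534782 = 1902411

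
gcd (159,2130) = 3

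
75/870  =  5/58 = 0.09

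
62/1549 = 62/1549  =  0.04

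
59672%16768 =9368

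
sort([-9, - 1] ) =[ - 9,-1 ] 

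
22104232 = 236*93662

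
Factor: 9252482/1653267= 2^1 * 3^( -1 ) * 7^ ( - 1)*11^(-1)* 17^(-1)*43^1*271^1 * 397^1*421^(-1)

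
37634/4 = 18817/2 = 9408.50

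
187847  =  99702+88145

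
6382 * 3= 19146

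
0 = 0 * 6131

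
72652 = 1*72652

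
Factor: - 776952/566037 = - 792/577 = - 2^3*3^2*11^1*577^( - 1) 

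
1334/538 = 2+129/269 = 2.48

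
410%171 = 68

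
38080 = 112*340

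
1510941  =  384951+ 1125990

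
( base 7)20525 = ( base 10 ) 5066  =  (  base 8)11712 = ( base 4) 1033022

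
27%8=3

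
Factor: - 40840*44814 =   -  1830203760 = -2^4*3^1*5^1*7^1*11^1*97^1 * 1021^1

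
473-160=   313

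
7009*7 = 49063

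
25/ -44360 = - 5/8872  =  - 0.00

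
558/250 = 279/125 = 2.23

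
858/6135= 286/2045 = 0.14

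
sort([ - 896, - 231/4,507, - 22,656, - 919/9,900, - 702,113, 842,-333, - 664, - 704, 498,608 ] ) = [-896 ,-704,-702, - 664,-333, - 919/9, -231/4,  -  22,113, 498, 507, 608,656,842, 900]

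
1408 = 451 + 957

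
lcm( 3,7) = 21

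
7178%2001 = 1175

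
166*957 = 158862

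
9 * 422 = 3798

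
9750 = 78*125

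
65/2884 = 65/2884 =0.02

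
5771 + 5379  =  11150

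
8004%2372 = 888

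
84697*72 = 6098184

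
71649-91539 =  - 19890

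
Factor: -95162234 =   -  2^1*47581117^1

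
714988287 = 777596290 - 62608003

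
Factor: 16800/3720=140/31 = 2^2*5^1 * 7^1 * 31^( - 1) 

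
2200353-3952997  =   - 1752644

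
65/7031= 65/7031 = 0.01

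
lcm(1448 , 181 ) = 1448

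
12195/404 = 12195/404 = 30.19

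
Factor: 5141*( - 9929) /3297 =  - 51044989/3297=- 3^( - 1 )*7^( - 1 )*53^1 * 97^1*157^( -1) * 9929^1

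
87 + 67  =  154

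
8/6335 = 8/6335 = 0.00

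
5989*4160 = 24914240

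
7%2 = 1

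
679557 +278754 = 958311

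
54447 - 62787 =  - 8340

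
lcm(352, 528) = 1056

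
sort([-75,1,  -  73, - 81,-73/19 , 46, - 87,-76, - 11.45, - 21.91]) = [ - 87, -81 , - 76, - 75 , - 73, - 21.91, - 11.45 , - 73/19, 1,  46]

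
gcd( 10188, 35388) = 36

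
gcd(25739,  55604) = 1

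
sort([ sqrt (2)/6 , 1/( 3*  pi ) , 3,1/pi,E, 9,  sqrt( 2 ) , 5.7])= [1/( 3*pi ),sqrt(2 ) /6,1/pi,sqrt( 2 ),  E,3 , 5.7, 9 ]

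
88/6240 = 11/780 = 0.01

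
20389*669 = 13640241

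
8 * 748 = 5984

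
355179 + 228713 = 583892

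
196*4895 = 959420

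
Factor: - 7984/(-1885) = 2^4*5^( - 1) * 13^( - 1)*29^(  -  1 )*499^1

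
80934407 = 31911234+49023173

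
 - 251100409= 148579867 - 399680276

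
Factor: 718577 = 37^1*19421^1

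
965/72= 965/72 = 13.40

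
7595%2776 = 2043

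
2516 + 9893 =12409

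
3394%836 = 50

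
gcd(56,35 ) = 7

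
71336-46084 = 25252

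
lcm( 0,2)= 0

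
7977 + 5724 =13701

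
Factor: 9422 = 2^1*7^1*673^1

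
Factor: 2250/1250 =9/5  =  3^2 * 5^(-1)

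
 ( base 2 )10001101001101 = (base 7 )35230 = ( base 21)ka7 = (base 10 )9037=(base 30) a17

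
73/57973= 73/57973= 0.00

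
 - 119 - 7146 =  - 7265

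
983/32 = 983/32 = 30.72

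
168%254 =168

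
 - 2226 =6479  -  8705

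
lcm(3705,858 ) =81510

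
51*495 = 25245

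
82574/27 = 82574/27  =  3058.30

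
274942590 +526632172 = 801574762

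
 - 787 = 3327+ - 4114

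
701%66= 41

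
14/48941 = 14/48941 = 0.00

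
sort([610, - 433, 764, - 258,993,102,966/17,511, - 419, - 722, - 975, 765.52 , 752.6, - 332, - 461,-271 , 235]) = [ - 975,  -  722, - 461, - 433, - 419,  -  332, - 271, - 258, 966/17,102,235,511 , 610,752.6, 764, 765.52, 993 ] 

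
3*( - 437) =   -  1311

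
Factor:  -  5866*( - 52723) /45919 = 309273118/45919 = 2^1 * 7^1*11^1*47^( - 1 )*419^1*977^( - 1 ) * 4793^1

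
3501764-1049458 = 2452306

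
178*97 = 17266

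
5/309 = 5/309 =0.02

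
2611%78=37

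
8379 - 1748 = 6631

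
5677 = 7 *811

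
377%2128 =377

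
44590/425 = 104 + 78/85=104.92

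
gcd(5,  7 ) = 1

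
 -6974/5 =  - 1395 + 1/5 =- 1394.80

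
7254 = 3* 2418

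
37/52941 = 37/52941=   0.00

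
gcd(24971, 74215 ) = 1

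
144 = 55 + 89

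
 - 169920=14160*(-12)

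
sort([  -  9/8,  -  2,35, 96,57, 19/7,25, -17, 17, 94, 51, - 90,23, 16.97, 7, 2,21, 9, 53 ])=[ - 90, - 17, - 2, - 9/8,  2,19/7, 7, 9, 16.97,17,  21, 23, 25, 35 , 51, 53, 57, 94, 96]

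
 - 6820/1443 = -5 + 395/1443  =  - 4.73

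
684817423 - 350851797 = 333965626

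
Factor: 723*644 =465612 = 2^2*3^1*7^1*23^1*241^1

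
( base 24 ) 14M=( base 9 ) 851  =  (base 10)694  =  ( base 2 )1010110110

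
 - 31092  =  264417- 295509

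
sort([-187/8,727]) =[ - 187/8,727] 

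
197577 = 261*757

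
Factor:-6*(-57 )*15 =2^1* 3^3*5^1* 19^1 =5130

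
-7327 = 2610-9937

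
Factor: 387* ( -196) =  - 2^2*3^2 * 7^2 * 43^1 = - 75852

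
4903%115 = 73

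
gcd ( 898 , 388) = 2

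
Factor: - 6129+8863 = 2734  =  2^1*1367^1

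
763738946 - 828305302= - 64566356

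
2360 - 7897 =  - 5537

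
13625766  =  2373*5742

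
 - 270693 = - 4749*57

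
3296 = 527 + 2769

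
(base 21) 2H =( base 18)35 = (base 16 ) 3B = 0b111011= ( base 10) 59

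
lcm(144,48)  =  144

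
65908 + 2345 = 68253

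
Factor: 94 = 2^1*47^1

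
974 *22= 21428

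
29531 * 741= 21882471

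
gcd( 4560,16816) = 16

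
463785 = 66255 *7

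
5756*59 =339604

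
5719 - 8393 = -2674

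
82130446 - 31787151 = 50343295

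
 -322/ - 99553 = 322/99553= 0.00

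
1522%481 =79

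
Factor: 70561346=2^1*35280673^1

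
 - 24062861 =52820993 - 76883854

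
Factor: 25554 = 2^1*3^1*4259^1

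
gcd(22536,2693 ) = 1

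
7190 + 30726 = 37916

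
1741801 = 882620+859181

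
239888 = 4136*58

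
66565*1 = 66565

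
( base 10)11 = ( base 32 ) B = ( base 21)b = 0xB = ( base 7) 14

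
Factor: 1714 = 2^1*857^1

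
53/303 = 53/303 = 0.17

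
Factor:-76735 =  - 5^1*103^1 * 149^1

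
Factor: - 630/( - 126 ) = 5^1=5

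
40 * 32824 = 1312960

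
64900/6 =10816 + 2/3 = 10816.67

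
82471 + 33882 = 116353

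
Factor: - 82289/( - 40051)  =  11^(-2 )*19^1*61^1*71^1*331^( - 1) 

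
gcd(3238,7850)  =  2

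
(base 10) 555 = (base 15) 270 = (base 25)m5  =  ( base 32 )hb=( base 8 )1053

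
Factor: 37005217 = 19^1*37^1*52639^1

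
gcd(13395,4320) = 15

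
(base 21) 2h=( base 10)59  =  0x3B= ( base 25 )29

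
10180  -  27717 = - 17537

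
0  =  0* 51941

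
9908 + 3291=13199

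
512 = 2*256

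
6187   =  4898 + 1289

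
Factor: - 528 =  - 2^4*3^1*11^1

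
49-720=- 671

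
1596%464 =204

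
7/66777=7/66777 =0.00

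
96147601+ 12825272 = 108972873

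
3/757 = 3/757=0.00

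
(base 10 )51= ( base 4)303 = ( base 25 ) 21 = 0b110011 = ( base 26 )1P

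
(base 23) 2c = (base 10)58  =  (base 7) 112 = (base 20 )2i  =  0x3A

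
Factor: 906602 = 2^1 *453301^1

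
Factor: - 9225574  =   - 2^1*41^1*112507^1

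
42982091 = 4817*8923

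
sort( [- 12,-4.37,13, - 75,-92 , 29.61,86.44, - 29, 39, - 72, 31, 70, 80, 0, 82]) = [ - 92, - 75, - 72, - 29, - 12 ,-4.37, 0,13,29.61,31,39, 70,80, 82, 86.44] 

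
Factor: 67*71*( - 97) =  - 461429 = - 67^1 * 71^1* 97^1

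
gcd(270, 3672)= 54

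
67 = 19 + 48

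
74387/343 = 216  +  299/343=216.87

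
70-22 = 48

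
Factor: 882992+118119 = 1001111 = 181^1*5531^1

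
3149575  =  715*4405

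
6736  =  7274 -538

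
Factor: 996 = 2^2*3^1 * 83^1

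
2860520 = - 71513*( - 40)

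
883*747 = 659601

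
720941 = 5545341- 4824400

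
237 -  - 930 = 1167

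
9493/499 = 19 + 12/499 = 19.02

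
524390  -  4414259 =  - 3889869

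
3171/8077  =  3171/8077 = 0.39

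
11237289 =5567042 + 5670247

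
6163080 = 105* 58696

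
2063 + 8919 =10982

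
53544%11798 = 6352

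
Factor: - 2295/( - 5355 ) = 3^1*7^( - 1) = 3/7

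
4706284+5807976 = 10514260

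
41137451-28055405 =13082046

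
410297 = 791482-381185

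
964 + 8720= 9684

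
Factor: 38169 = 3^2*4241^1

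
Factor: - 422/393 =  - 2^1* 3^(- 1)*131^( - 1 )*211^1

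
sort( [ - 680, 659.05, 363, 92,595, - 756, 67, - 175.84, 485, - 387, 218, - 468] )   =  [-756, - 680, - 468, - 387 , - 175.84,67,92,218, 363,485, 595 , 659.05]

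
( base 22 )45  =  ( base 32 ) 2T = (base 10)93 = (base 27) 3c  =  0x5D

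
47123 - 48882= - 1759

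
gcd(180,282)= 6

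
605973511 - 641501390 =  - 35527879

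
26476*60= 1588560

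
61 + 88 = 149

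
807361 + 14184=821545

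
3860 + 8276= 12136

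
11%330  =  11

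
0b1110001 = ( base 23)4L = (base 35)38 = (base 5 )423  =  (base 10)113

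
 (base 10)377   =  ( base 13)230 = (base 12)275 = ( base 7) 1046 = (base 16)179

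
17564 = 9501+8063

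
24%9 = 6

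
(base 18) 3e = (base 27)2e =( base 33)22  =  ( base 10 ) 68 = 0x44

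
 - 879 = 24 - 903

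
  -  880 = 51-931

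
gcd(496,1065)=1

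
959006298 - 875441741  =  83564557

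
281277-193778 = 87499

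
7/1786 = 7/1786= 0.00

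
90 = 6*15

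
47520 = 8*5940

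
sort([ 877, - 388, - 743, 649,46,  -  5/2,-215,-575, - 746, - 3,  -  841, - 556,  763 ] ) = [ - 841, - 746,-743,-575,-556, - 388,-215, - 3, - 5/2, 46,649,763,877]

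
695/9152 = 695/9152 = 0.08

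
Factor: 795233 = 795233^1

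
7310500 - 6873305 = 437195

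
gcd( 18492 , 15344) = 4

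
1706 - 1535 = 171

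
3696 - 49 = 3647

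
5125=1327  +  3798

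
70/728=5/52  =  0.10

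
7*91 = 637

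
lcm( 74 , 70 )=2590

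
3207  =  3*1069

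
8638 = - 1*(-8638) 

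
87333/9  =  29111/3= 9703.67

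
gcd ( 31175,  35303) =43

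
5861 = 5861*1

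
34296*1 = 34296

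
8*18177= 145416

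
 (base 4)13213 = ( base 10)487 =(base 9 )601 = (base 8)747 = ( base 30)g7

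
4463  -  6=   4457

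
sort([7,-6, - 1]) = [-6, - 1, 7] 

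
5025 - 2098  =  2927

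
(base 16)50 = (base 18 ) 48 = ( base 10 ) 80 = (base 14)5A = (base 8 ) 120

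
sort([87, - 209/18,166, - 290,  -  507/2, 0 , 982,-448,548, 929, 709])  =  [ - 448, - 290, - 507/2, - 209/18, 0,87,166, 548, 709, 929, 982]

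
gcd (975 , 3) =3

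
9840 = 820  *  12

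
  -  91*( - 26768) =2435888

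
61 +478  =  539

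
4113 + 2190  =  6303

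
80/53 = 80/53 = 1.51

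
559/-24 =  - 24 + 17/24 = - 23.29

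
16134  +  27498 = 43632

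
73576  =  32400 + 41176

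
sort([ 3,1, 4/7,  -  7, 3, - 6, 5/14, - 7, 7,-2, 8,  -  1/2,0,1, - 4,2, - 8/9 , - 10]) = [ -10, - 7, - 7, - 6, - 4, - 2,-8/9,-1/2, 0,5/14, 4/7,1,1,2,3 , 3,7 , 8]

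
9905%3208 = 281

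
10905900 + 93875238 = 104781138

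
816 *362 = 295392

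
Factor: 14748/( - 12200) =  -2^ ( -1 )*3^1 * 5^( - 2)*61^(  -  1)*1229^1 = -3687/3050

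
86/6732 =43/3366= 0.01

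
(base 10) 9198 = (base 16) 23EE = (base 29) AR5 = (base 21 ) KI0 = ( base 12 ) 53a6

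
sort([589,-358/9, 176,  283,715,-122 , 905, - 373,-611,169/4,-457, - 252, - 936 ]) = [  -  936 , -611  , -457, - 373,-252,-122, - 358/9, 169/4,176, 283,589, 715,905 ]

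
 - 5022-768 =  - 5790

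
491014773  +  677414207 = 1168428980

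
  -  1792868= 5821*(  -  308 ) 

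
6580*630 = 4145400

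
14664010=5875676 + 8788334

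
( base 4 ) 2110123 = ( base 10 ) 9499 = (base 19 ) 175I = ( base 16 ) 251b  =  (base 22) JDH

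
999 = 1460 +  - 461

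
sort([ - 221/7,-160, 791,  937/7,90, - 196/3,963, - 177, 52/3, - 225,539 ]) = [ - 225 ,  -  177,  -  160 , - 196/3, - 221/7, 52/3,90 , 937/7,539,791, 963 ]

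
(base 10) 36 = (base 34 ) 12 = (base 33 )13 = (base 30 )16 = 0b100100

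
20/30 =2/3= 0.67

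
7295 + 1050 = 8345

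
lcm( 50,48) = 1200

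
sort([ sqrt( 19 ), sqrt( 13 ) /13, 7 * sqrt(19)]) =[sqrt ( 13)/13, sqrt( 19), 7 * sqrt( 19)]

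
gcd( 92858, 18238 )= 2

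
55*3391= 186505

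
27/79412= 27/79412 = 0.00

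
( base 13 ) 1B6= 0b100111110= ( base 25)ci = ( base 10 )318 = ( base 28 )ba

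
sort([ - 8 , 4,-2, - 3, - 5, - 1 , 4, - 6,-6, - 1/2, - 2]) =[ - 8, - 6, -6, -5, - 3, - 2, - 2, - 1, - 1/2, 4, 4 ] 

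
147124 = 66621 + 80503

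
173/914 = 173/914 = 0.19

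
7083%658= 503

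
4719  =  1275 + 3444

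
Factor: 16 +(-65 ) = -49 =- 7^2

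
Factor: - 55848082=- 2^1*27924041^1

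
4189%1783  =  623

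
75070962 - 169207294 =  - 94136332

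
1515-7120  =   - 5605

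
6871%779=639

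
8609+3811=12420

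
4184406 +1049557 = 5233963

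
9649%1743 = 934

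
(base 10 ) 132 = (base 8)204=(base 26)52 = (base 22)60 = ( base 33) 40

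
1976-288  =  1688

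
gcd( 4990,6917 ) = 1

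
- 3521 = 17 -3538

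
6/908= 3/454 = 0.01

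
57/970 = 57/970 = 0.06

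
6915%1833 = 1416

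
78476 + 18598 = 97074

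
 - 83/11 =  - 8  +  5/11 = -7.55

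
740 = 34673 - 33933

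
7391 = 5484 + 1907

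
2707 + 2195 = 4902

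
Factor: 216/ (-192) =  - 2^( - 3 )*3^2 = - 9/8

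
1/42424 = 1/42424 = 0.00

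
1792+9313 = 11105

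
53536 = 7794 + 45742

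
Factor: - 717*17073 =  - 12241341 = - 3^3*7^1  *  239^1*271^1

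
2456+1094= 3550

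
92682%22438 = 2930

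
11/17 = 11/17 = 0.65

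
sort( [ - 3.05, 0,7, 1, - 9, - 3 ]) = [ - 9,-3.05 , - 3,0,1,  7]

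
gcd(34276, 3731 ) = 41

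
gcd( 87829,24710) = 7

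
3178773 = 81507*39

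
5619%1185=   879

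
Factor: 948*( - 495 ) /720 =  - 2607/4 = -2^(-2)*3^1*11^1*79^1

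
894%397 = 100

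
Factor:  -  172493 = - 181^1 * 953^1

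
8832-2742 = 6090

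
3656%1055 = 491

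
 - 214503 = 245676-460179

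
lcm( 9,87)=261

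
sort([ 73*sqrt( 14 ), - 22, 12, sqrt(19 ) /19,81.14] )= [ - 22,  sqrt ( 19)/19,12,  81.14,73 * sqrt( 14)] 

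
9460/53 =9460/53=178.49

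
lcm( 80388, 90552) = 7878024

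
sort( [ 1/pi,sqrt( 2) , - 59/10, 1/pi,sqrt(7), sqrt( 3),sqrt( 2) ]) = [ - 59/10,1/pi,1/pi,sqrt( 2),sqrt( 2),sqrt( 3),sqrt( 7)] 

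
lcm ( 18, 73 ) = 1314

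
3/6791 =3/6791 =0.00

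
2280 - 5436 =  - 3156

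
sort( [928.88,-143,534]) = [ - 143, 534 , 928.88]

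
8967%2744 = 735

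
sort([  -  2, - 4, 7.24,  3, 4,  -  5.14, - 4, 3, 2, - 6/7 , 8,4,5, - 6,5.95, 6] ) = [ - 6, - 5.14,-4, - 4,-2 , - 6/7,2, 3,3, 4,4,5,5.95,6,7.24,8]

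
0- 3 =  - 3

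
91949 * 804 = 73926996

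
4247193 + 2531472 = 6778665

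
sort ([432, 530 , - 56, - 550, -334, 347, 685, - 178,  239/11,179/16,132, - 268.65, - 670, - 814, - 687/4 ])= [ - 814, - 670,  -  550, - 334, - 268.65, - 178, - 687/4, - 56, 179/16 , 239/11,132,347,  432, 530 , 685]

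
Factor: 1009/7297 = 1009^1*7297^ ( - 1)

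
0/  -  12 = 0/1 = -0.00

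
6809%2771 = 1267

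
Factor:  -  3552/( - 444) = 8 = 2^3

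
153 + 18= 171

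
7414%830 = 774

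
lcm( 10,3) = 30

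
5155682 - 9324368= - 4168686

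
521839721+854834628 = 1376674349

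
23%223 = 23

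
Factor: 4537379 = 7^1*11^3*487^1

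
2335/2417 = 2335/2417= 0.97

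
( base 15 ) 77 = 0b1110000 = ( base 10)112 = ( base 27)44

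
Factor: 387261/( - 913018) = - 2^(-1 )*3^4*7^1*307^( - 1 )*683^1*1487^( - 1) 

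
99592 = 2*49796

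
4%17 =4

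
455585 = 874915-419330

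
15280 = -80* ( - 191)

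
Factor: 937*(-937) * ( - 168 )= 147498792   =  2^3*3^1*  7^1*937^2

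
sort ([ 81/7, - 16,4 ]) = [-16,4,81/7 ]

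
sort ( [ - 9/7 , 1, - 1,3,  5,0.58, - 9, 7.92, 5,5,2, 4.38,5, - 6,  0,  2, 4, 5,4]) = [  -  9,-6, -9/7, - 1, 0 , 0.58,1,2, 2,3, 4, 4, 4.38,5, 5,  5,  5, 5,7.92 ] 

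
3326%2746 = 580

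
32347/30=32347/30 = 1078.23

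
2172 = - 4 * ( - 543)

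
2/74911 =2/74911=0.00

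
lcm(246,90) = 3690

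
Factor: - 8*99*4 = - 2^5*3^2 * 11^1   =  - 3168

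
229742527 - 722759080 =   -  493016553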